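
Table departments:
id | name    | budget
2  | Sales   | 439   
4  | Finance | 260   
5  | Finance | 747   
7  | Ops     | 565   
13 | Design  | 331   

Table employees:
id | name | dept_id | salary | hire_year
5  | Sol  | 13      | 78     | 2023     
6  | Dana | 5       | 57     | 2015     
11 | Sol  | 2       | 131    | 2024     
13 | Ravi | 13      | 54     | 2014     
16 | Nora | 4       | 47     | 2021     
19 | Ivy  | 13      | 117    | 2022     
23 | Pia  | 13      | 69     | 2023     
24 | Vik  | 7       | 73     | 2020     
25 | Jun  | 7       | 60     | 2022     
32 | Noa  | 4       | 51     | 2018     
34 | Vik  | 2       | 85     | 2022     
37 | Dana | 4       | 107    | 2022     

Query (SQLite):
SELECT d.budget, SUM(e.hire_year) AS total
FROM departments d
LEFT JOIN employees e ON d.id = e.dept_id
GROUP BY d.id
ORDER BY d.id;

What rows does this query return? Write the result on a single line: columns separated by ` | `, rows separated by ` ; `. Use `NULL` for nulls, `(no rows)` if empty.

439 | 4046 ; 260 | 6061 ; 747 | 2015 ; 565 | 4042 ; 331 | 8082

LEFT JOIN keeps every departments row; unmatched ones get NULL for employees columns.
Group by departments.id and compute SUM(e.hire_year). SUM over an all-NULL group is NULL.
  2: ids {11, 34} → SUM(e.hire_year)=4046
  4: ids {16, 32, 37} → SUM(e.hire_year)=6061
  5: ids {6} → SUM(e.hire_year)=2015
  7: ids {24, 25} → SUM(e.hire_year)=4042
  13: ids {5, 13, 19, 23} → SUM(e.hire_year)=8082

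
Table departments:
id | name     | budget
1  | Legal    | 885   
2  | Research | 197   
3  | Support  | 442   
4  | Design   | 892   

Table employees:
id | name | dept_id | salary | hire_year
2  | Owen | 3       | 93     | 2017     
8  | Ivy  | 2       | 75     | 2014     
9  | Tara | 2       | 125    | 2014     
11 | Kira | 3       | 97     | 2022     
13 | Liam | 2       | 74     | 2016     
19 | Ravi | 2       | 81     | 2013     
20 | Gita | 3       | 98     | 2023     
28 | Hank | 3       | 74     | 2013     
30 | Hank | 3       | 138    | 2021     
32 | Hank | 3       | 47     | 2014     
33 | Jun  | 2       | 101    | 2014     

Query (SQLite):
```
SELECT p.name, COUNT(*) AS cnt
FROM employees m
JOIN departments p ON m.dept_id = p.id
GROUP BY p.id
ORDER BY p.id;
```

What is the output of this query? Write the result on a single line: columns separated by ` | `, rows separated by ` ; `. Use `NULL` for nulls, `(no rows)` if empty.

Research | 5 ; Support | 6

Join each employees row to its departments via dept_id.
Group joined rows by departments.id; compute COUNT(*) per group.
  2: ids {8, 9, 13, 19, 33} → COUNT(*)=5
  3: ids {2, 11, 20, 28, 30, 32} → COUNT(*)=6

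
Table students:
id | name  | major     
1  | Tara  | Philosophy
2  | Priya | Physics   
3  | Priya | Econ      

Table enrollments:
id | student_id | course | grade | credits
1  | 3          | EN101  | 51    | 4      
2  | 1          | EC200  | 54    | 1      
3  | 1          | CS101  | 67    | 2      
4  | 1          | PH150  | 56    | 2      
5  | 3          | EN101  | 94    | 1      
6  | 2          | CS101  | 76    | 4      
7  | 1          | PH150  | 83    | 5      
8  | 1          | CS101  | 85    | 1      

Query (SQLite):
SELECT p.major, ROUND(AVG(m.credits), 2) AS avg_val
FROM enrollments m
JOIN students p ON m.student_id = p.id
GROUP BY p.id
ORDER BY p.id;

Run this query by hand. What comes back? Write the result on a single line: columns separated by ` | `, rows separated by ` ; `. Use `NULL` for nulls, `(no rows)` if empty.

Philosophy | 2.2 ; Physics | 4 ; Econ | 2.5

Join each enrollments row to its students via student_id.
Group joined rows by students.id; compute ROUND(AVG(m.credits), 2) per group.
  1: ids {2, 3, 4, 7, 8} → ROUND(AVG(m.credits), 2)=2.2
  2: ids {6} → ROUND(AVG(m.credits), 2)=4
  3: ids {1, 5} → ROUND(AVG(m.credits), 2)=2.5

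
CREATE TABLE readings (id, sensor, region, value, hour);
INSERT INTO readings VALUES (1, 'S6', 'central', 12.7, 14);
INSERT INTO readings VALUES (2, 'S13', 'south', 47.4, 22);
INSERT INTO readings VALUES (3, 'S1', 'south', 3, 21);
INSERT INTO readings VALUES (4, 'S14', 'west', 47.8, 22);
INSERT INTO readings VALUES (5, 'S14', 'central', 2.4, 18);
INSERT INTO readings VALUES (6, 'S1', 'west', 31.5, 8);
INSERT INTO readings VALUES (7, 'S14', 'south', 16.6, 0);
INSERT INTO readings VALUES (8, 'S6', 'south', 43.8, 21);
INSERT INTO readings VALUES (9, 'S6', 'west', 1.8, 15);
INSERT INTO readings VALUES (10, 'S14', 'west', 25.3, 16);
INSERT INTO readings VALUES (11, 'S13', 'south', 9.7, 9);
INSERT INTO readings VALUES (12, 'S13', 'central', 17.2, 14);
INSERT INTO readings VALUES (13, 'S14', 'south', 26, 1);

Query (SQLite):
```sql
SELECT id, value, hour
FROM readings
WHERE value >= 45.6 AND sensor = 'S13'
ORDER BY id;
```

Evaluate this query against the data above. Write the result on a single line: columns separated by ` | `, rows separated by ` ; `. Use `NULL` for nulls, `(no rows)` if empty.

2 | 47.4 | 22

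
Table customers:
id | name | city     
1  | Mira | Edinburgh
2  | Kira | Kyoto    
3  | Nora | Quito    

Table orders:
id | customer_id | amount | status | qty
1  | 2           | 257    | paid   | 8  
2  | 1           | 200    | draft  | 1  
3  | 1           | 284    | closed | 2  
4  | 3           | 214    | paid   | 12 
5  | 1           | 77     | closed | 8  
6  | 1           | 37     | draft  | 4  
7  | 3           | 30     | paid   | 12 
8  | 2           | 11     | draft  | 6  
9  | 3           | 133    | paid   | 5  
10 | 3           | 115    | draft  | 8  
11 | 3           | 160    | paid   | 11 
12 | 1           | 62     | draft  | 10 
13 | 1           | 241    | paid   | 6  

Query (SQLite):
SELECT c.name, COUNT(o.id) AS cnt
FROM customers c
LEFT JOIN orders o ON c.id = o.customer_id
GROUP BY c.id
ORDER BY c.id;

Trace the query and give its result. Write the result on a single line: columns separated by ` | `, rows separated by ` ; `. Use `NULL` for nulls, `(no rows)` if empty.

Mira | 6 ; Kira | 2 ; Nora | 5

LEFT JOIN keeps every customers row; unmatched ones get NULL for orders columns.
Group by customers.id and compute COUNT(o.id). COUNT(col) of an all-NULL group is 0.
  1: ids {2, 3, 5, 6, 12, 13} → COUNT(o.id)=6
  2: ids {1, 8} → COUNT(o.id)=2
  3: ids {4, 7, 9, 10, 11} → COUNT(o.id)=5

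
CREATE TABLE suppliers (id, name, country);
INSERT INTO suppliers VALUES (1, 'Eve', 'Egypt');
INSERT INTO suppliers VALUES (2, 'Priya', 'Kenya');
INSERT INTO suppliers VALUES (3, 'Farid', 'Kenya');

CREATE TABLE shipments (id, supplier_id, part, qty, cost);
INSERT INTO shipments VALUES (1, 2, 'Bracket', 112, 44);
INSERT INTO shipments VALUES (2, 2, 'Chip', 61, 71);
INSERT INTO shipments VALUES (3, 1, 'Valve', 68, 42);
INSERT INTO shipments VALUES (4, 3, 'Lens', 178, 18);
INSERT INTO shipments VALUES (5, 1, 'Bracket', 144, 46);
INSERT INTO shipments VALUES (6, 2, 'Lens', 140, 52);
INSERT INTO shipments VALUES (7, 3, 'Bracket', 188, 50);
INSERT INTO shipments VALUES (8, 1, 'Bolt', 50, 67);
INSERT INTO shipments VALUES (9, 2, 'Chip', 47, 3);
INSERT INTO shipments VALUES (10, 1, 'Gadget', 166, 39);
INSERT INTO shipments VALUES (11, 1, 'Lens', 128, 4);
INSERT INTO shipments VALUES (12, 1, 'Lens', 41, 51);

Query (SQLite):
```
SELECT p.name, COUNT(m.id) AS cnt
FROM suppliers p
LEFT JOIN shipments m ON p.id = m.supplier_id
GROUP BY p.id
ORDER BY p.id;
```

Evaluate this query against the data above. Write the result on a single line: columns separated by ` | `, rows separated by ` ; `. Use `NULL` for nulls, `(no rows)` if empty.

Eve | 6 ; Priya | 4 ; Farid | 2

LEFT JOIN keeps every suppliers row; unmatched ones get NULL for shipments columns.
Group by suppliers.id and compute COUNT(m.id). COUNT(col) of an all-NULL group is 0.
  1: ids {3, 5, 8, 10, 11, 12} → COUNT(m.id)=6
  2: ids {1, 2, 6, 9} → COUNT(m.id)=4
  3: ids {4, 7} → COUNT(m.id)=2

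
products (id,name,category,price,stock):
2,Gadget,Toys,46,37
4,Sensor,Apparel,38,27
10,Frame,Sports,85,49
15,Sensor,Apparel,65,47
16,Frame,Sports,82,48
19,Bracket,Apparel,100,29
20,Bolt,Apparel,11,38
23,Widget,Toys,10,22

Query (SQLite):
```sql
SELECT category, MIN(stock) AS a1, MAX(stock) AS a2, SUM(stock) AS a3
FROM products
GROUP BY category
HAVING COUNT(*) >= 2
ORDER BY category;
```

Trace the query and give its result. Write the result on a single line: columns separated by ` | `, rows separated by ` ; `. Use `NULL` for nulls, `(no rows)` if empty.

Apparel | 27 | 47 | 141 ; Sports | 48 | 49 | 97 ; Toys | 22 | 37 | 59

Group products by category.
Per group compute: MIN(stock), MAX(stock), SUM(stock).
HAVING: drop groups with fewer than 2 rows.
  Apparel: ids {4, 15, 19, 20} → MIN(stock)=27, MAX(stock)=47, SUM(stock)=141
  Sports: ids {10, 16} → MIN(stock)=48, MAX(stock)=49, SUM(stock)=97
  Toys: ids {2, 23} → MIN(stock)=22, MAX(stock)=37, SUM(stock)=59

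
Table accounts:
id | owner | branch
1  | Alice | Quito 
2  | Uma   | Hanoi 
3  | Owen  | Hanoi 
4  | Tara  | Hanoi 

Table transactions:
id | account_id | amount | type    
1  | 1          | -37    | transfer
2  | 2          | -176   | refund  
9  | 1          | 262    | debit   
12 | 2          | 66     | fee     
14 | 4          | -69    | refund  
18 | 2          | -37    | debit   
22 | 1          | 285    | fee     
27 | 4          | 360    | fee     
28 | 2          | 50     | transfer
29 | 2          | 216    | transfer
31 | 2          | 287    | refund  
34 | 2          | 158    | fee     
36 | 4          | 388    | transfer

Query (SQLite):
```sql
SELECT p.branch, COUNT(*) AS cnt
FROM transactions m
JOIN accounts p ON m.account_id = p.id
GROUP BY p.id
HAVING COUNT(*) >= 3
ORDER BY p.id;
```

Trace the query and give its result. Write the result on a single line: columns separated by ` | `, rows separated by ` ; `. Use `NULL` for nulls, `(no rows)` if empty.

Join each transactions row to its accounts via account_id.
Group joined rows by accounts.id; compute COUNT(*) per group.
HAVING: keep groups with count ≥ 3.
  1: ids {1, 9, 22} → COUNT(*)=3
  2: ids {2, 12, 18, 28, 29, 31, 34} → COUNT(*)=7
  4: ids {14, 27, 36} → COUNT(*)=3

Quito | 3 ; Hanoi | 7 ; Hanoi | 3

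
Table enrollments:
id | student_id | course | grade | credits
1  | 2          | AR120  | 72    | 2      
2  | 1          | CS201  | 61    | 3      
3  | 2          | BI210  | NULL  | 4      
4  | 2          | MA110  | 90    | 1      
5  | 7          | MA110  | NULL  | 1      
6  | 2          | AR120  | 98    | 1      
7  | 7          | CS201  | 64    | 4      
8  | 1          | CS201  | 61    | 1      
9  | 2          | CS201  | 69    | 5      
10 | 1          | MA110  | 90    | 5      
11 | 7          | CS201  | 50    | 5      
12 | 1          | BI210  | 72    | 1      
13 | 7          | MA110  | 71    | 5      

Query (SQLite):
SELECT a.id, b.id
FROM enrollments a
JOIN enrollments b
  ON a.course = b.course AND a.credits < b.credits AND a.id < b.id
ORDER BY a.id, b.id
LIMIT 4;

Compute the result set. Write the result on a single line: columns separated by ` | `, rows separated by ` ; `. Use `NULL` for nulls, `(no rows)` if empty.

2 | 7 ; 2 | 9 ; 2 | 11 ; 4 | 10

Pairs (a,b) with same course, a.credits < b.credits, a.id < b.id.
course groups: AR120:{1,6} BI210:{3,12} CS201:{2,7,8,9,11} MA110:{4,5,10,13}
Ordered by (a.id, b.id); first 4.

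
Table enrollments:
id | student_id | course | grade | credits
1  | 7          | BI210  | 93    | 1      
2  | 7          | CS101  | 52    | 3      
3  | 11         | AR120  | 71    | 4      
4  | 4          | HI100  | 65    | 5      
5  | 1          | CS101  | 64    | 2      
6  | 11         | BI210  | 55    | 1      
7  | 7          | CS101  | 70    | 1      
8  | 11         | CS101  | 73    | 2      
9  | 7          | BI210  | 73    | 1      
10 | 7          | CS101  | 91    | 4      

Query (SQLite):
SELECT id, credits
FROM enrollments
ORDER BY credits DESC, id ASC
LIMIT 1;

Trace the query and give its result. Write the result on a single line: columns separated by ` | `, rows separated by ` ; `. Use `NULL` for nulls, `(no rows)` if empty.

4 | 5

Sort by credits desc, tiebreak id asc: (5, id=4), (4, id=3), (4, id=10), (3, id=2) …. Take first 1.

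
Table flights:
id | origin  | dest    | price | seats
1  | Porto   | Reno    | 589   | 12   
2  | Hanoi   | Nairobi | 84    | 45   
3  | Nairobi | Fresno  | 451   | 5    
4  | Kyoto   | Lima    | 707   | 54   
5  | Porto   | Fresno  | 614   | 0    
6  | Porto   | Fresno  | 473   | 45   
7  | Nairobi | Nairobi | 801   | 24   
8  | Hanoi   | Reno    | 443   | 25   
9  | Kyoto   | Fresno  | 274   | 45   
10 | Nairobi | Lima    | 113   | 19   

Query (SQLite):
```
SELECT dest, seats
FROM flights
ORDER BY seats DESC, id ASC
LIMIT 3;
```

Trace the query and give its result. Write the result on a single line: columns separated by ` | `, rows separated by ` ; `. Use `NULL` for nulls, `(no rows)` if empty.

Lima | 54 ; Nairobi | 45 ; Fresno | 45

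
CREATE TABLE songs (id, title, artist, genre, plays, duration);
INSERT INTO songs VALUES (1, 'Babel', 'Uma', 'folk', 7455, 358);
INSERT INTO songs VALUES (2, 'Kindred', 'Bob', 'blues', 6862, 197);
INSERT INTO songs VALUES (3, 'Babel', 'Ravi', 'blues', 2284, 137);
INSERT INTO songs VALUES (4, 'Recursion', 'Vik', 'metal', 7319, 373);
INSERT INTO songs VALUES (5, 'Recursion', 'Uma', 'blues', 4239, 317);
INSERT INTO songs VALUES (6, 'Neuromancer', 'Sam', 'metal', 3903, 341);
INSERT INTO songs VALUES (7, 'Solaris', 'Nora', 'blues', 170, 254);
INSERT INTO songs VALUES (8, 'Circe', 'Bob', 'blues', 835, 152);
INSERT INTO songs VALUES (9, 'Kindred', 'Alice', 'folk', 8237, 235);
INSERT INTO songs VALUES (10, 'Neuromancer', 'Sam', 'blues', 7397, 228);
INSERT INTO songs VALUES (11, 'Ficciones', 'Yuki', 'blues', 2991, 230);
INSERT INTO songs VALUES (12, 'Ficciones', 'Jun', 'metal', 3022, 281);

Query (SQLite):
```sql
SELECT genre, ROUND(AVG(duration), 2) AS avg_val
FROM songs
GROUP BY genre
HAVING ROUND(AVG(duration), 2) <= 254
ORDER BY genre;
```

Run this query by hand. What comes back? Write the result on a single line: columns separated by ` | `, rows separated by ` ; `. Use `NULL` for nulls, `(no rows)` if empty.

blues | 216.43

Partition songs by genre; compute ROUND(AVG(duration), 2) within each group.
HAVING: keep groups where ROUND(AVG(duration), 2) <= 254.
  blues: ids {2, 3, 5, 7, 8, 10, 11} → ROUND(AVG(duration), 2)=216.43
  folk: ids {1, 9} → ROUND(AVG(duration), 2)=296.5
  metal: ids {4, 6, 12} → ROUND(AVG(duration), 2)=331.67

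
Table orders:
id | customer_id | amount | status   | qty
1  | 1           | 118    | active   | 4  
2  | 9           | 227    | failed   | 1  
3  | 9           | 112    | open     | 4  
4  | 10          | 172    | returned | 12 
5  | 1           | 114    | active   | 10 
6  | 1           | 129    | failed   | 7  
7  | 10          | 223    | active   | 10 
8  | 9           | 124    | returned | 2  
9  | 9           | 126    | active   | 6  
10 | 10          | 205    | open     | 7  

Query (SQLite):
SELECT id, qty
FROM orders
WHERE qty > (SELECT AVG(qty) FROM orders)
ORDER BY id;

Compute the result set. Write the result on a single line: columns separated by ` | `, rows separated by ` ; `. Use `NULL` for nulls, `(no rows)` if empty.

4 | 12 ; 5 | 10 ; 6 | 7 ; 7 | 10 ; 10 | 7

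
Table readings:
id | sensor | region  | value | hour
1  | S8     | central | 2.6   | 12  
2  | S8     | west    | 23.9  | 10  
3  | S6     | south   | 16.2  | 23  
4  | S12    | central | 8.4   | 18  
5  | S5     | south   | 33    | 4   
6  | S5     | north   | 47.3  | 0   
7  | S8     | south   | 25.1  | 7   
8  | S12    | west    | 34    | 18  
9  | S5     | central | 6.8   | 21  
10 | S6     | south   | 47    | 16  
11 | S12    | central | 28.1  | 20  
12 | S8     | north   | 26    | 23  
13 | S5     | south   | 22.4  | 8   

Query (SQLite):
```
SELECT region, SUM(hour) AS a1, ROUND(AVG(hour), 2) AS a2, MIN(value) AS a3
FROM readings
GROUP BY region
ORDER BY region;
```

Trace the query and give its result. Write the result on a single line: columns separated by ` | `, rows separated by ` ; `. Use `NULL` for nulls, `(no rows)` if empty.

central | 71 | 17.75 | 2.6 ; north | 23 | 11.5 | 26 ; south | 58 | 11.6 | 16.2 ; west | 28 | 14 | 23.9

Group readings by region.
Per group compute: SUM(hour), ROUND(AVG(hour), 2), MIN(value).
  central: ids {1, 4, 9, 11} → SUM(hour)=71, ROUND(AVG(hour), 2)=17.75, MIN(value)=2.6
  north: ids {6, 12} → SUM(hour)=23, ROUND(AVG(hour), 2)=11.5, MIN(value)=26
  south: ids {3, 5, 7, 10, 13} → SUM(hour)=58, ROUND(AVG(hour), 2)=11.6, MIN(value)=16.2
  west: ids {2, 8} → SUM(hour)=28, ROUND(AVG(hour), 2)=14, MIN(value)=23.9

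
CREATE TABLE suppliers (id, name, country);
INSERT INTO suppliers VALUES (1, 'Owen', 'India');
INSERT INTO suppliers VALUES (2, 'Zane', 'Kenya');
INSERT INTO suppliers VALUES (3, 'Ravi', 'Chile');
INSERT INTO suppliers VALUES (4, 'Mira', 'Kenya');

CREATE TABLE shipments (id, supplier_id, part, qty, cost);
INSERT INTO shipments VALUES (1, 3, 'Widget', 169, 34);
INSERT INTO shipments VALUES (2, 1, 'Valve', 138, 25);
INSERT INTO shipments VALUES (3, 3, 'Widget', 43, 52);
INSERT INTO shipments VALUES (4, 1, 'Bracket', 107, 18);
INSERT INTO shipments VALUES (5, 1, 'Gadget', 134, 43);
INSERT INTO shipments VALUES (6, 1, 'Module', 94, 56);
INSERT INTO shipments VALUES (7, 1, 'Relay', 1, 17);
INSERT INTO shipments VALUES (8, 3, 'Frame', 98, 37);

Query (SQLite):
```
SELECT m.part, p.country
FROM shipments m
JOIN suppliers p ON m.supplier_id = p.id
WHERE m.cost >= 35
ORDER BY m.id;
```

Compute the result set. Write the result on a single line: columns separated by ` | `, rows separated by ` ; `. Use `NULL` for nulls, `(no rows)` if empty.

Each shipments row matches the suppliers row where supplier_id = suppliers.id.
Then keep rows with m.cost >= 35.

Widget | Chile ; Gadget | India ; Module | India ; Frame | Chile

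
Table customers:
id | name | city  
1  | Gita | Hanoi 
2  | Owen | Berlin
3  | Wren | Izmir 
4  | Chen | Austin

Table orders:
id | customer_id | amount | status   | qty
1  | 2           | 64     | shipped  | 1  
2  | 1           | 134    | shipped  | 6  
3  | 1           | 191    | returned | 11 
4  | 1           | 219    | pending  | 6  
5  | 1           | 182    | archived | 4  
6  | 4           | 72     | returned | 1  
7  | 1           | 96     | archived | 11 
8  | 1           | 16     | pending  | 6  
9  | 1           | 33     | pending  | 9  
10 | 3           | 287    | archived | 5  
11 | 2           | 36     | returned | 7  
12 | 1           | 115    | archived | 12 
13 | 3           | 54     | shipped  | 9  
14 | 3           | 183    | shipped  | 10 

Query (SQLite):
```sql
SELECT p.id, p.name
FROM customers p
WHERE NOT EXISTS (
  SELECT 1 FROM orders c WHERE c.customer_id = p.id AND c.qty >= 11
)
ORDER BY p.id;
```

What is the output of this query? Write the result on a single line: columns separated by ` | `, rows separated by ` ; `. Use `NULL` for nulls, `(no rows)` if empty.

For each customers row, check whether any orders with matching customer_id has qty >= 11.
Keep rows where that is false.

2 | Owen ; 3 | Wren ; 4 | Chen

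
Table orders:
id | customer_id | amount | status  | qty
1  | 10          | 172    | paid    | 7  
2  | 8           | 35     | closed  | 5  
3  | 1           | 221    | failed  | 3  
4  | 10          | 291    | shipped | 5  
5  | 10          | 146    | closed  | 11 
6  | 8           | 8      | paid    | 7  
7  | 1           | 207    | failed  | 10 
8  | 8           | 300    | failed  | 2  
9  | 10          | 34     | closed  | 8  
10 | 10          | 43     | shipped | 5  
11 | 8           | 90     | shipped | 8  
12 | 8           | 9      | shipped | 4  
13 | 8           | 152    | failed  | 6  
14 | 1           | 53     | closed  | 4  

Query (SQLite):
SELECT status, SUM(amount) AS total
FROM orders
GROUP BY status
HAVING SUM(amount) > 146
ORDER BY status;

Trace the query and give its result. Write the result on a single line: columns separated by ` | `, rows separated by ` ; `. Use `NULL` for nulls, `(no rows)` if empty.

closed | 268 ; failed | 880 ; paid | 180 ; shipped | 433

Partition orders by status; compute SUM(amount) within each group.
HAVING: keep groups where SUM(amount) > 146.
  closed: ids {2, 5, 9, 14} → SUM(amount)=268
  failed: ids {3, 7, 8, 13} → SUM(amount)=880
  paid: ids {1, 6} → SUM(amount)=180
  shipped: ids {4, 10, 11, 12} → SUM(amount)=433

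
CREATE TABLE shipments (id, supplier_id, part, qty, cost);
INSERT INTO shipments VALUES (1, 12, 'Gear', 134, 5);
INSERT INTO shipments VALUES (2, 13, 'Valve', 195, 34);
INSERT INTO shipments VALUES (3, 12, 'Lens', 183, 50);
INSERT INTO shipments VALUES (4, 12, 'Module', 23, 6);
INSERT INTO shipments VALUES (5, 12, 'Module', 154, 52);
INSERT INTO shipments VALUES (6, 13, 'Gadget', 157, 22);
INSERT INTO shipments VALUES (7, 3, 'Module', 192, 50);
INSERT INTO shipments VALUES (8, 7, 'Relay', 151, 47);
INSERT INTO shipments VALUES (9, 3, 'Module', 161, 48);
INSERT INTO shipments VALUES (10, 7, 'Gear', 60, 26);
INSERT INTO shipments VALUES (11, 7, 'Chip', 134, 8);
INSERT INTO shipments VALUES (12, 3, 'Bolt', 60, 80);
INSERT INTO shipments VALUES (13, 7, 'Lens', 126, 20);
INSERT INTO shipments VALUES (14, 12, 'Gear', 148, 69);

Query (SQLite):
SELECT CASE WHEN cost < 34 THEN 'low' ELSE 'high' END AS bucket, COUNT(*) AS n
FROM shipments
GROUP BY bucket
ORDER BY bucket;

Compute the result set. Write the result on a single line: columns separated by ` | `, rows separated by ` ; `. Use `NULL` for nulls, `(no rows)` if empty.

high | 8 ; low | 6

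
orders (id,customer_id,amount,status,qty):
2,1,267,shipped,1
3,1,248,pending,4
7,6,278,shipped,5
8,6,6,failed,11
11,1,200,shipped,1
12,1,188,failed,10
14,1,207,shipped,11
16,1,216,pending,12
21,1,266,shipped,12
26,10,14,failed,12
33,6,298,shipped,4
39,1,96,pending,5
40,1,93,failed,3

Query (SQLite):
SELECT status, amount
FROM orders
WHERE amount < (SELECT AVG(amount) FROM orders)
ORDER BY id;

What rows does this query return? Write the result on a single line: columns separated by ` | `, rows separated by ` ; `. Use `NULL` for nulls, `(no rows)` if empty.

failed | 6 ; failed | 14 ; pending | 96 ; failed | 93

Scalar subquery: AVG(amount) over all orders rows = 182.846154 (≈; comparison uses full precision).
Keep rows where amount < that value.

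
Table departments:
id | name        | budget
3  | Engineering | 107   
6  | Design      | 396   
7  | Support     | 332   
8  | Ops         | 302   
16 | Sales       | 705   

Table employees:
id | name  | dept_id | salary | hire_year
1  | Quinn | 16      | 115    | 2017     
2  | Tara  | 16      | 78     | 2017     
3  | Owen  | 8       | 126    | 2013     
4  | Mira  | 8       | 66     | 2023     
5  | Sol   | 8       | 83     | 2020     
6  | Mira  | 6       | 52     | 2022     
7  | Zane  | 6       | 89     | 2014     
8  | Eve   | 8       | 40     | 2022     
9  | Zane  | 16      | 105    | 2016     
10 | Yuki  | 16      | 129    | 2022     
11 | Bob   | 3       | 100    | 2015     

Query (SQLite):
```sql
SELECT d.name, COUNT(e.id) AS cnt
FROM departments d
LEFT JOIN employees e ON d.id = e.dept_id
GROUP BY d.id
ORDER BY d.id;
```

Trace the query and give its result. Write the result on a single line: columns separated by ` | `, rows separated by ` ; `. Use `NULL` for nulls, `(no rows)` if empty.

Engineering | 1 ; Design | 2 ; Support | 0 ; Ops | 4 ; Sales | 4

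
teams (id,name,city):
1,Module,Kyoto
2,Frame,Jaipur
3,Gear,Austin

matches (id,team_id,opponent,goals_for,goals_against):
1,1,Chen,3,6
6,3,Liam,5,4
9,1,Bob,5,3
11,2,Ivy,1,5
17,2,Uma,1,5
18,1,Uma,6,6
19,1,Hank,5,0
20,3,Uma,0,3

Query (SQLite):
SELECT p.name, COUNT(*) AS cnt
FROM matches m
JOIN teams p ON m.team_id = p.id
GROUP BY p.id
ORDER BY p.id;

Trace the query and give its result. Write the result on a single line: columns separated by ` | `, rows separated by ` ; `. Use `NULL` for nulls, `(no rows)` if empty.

Join each matches row to its teams via team_id.
Group joined rows by teams.id; compute COUNT(*) per group.
  1: ids {1, 9, 18, 19} → COUNT(*)=4
  2: ids {11, 17} → COUNT(*)=2
  3: ids {6, 20} → COUNT(*)=2

Module | 4 ; Frame | 2 ; Gear | 2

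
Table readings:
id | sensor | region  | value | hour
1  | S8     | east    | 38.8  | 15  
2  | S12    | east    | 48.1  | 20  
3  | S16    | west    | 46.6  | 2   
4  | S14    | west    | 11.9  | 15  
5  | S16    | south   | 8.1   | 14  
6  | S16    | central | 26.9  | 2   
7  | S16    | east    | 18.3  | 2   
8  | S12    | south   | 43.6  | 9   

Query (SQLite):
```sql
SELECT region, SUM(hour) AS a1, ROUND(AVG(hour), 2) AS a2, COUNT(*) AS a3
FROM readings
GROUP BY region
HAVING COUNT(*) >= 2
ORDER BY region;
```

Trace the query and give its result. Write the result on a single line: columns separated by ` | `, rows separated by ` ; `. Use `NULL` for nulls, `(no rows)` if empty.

east | 37 | 12.33 | 3 ; south | 23 | 11.5 | 2 ; west | 17 | 8.5 | 2

Group readings by region.
Per group compute: SUM(hour), ROUND(AVG(hour), 2), COUNT(*).
HAVING: drop groups with fewer than 2 rows.
  central: ids {6} → SUM(hour)=2, ROUND(AVG(hour), 2)=2, COUNT(*)=1
  east: ids {1, 2, 7} → SUM(hour)=37, ROUND(AVG(hour), 2)=12.33, COUNT(*)=3
  south: ids {5, 8} → SUM(hour)=23, ROUND(AVG(hour), 2)=11.5, COUNT(*)=2
  west: ids {3, 4} → SUM(hour)=17, ROUND(AVG(hour), 2)=8.5, COUNT(*)=2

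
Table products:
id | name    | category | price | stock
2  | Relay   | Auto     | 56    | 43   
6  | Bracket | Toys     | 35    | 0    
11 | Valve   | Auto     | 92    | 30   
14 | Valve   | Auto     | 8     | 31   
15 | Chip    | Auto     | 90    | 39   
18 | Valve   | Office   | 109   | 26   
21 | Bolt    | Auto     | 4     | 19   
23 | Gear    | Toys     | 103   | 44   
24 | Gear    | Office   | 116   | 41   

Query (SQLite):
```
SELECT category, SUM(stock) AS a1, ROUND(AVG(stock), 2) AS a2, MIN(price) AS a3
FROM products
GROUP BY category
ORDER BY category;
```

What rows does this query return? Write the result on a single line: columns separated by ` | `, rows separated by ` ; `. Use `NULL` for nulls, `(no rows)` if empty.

Group products by category.
Per group compute: SUM(stock), ROUND(AVG(stock), 2), MIN(price).
  Auto: ids {2, 11, 14, 15, 21} → SUM(stock)=162, ROUND(AVG(stock), 2)=32.4, MIN(price)=4
  Office: ids {18, 24} → SUM(stock)=67, ROUND(AVG(stock), 2)=33.5, MIN(price)=109
  Toys: ids {6, 23} → SUM(stock)=44, ROUND(AVG(stock), 2)=22, MIN(price)=35

Auto | 162 | 32.4 | 4 ; Office | 67 | 33.5 | 109 ; Toys | 44 | 22 | 35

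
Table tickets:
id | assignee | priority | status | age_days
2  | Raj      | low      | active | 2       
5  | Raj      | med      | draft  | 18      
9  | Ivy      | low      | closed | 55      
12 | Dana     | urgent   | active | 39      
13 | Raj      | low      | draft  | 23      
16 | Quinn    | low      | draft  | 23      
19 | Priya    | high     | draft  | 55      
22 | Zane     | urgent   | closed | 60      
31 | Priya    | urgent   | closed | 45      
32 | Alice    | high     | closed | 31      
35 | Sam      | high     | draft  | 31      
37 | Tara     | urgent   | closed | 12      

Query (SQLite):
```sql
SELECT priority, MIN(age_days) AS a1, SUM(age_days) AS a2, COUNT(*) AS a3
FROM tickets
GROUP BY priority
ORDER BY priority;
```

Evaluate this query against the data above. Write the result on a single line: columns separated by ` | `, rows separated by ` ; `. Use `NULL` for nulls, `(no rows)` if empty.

Group tickets by priority.
Per group compute: MIN(age_days), SUM(age_days), COUNT(*).
  high: ids {19, 32, 35} → MIN(age_days)=31, SUM(age_days)=117, COUNT(*)=3
  low: ids {2, 9, 13, 16} → MIN(age_days)=2, SUM(age_days)=103, COUNT(*)=4
  med: ids {5} → MIN(age_days)=18, SUM(age_days)=18, COUNT(*)=1
  urgent: ids {12, 22, 31, 37} → MIN(age_days)=12, SUM(age_days)=156, COUNT(*)=4

high | 31 | 117 | 3 ; low | 2 | 103 | 4 ; med | 18 | 18 | 1 ; urgent | 12 | 156 | 4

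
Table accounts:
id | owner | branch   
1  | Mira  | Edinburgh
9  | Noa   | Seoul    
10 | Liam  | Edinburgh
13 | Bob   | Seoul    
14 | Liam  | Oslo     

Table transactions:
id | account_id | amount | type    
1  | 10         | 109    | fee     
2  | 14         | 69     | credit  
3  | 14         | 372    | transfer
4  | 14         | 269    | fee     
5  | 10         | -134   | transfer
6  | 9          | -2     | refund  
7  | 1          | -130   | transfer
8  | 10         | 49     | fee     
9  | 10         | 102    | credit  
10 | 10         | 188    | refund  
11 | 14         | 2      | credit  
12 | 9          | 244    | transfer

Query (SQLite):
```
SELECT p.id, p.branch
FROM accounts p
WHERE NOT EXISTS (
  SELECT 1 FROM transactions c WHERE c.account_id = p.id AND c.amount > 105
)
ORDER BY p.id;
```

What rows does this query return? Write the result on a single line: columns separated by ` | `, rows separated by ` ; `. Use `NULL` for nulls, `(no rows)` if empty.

1 | Edinburgh ; 13 | Seoul

For each accounts row, check whether any transactions with matching account_id has amount > 105.
Keep rows where that is false.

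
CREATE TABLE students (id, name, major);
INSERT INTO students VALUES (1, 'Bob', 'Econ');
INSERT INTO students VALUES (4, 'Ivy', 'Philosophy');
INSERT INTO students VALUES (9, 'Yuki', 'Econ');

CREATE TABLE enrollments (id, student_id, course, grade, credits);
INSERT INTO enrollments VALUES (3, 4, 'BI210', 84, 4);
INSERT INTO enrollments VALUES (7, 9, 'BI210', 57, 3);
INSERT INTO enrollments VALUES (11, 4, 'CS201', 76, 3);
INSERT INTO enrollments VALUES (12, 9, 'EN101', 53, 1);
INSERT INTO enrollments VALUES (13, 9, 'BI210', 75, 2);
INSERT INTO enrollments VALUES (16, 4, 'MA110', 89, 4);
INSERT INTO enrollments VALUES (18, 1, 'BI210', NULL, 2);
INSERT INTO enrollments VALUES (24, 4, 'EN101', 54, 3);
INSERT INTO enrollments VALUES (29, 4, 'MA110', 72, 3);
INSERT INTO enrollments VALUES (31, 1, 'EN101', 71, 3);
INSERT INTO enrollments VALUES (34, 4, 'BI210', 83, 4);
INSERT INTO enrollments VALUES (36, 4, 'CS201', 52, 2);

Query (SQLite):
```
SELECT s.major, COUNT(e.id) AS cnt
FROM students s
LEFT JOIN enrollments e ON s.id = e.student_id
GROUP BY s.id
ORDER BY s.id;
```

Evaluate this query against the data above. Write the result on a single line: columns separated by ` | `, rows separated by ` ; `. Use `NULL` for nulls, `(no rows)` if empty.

LEFT JOIN keeps every students row; unmatched ones get NULL for enrollments columns.
Group by students.id and compute COUNT(e.id). COUNT(col) of an all-NULL group is 0.
  1: ids {18, 31} → COUNT(e.id)=2
  4: ids {3, 11, 16, 24, 29, 34, 36} → COUNT(e.id)=7
  9: ids {7, 12, 13} → COUNT(e.id)=3

Econ | 2 ; Philosophy | 7 ; Econ | 3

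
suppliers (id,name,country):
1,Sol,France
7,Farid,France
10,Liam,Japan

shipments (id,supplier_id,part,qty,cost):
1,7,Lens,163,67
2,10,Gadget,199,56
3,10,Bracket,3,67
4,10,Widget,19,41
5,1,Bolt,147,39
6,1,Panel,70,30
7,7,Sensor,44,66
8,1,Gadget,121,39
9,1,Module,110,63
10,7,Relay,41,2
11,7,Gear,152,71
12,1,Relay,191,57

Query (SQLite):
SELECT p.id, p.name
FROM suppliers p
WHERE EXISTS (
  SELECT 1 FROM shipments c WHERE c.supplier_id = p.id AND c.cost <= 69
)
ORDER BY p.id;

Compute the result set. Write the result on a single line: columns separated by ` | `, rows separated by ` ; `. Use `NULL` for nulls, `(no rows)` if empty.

For each suppliers row, check whether any shipments with matching supplier_id has cost <= 69.
Keep rows where that is true.

1 | Sol ; 7 | Farid ; 10 | Liam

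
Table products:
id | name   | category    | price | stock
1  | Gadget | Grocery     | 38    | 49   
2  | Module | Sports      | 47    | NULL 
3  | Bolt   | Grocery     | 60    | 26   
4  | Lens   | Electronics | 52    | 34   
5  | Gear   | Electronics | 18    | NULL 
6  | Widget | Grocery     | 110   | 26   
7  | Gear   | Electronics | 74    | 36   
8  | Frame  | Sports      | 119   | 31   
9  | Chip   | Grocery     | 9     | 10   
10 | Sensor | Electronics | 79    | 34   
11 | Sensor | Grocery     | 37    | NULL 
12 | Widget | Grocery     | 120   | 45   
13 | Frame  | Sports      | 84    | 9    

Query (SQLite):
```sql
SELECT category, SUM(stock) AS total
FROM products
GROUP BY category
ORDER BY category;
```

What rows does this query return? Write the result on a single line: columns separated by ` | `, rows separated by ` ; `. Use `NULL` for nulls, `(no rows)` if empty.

Partition products by category; compute SUM(stock) within each group.
  Electronics: ids {4, 5, 7, 10} → SUM(stock)=104
  Grocery: ids {1, 3, 6, 9, 11, 12} → SUM(stock)=156
  Sports: ids {2, 8, 13} → SUM(stock)=40

Electronics | 104 ; Grocery | 156 ; Sports | 40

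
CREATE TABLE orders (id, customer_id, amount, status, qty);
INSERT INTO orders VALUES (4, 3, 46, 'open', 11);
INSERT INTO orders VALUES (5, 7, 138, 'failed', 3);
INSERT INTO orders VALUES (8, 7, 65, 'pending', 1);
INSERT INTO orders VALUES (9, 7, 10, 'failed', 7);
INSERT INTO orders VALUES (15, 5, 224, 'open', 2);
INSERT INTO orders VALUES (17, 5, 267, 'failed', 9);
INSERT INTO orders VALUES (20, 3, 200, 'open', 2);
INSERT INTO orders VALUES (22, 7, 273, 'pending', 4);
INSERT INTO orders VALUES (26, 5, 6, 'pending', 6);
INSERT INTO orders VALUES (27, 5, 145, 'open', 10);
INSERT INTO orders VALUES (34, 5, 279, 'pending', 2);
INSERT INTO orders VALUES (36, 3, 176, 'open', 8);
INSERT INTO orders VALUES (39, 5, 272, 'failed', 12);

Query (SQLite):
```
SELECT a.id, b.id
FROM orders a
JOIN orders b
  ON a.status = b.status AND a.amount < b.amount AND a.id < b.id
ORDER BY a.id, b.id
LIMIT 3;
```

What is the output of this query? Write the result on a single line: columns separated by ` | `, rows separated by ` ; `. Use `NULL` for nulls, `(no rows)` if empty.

4 | 15 ; 4 | 20 ; 4 | 27

Pairs (a,b) with same status, a.amount < b.amount, a.id < b.id.
status groups: failed:{5,9,17,39} open:{4,15,20,27,36} pending:{8,22,26,34}
Ordered by (a.id, b.id); first 3.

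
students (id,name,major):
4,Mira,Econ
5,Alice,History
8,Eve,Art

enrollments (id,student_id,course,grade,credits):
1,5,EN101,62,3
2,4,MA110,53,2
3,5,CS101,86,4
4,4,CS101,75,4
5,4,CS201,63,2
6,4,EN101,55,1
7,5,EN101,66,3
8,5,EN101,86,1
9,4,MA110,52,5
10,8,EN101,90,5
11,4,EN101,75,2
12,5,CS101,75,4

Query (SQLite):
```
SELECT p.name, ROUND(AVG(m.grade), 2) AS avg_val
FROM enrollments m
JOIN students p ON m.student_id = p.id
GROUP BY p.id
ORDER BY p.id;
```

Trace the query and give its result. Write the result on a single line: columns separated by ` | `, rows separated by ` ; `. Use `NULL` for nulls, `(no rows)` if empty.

Join each enrollments row to its students via student_id.
Group joined rows by students.id; compute ROUND(AVG(m.grade), 2) per group.
  4: ids {2, 4, 5, 6, 9, 11} → ROUND(AVG(m.grade), 2)=62.17
  5: ids {1, 3, 7, 8, 12} → ROUND(AVG(m.grade), 2)=75
  8: ids {10} → ROUND(AVG(m.grade), 2)=90

Mira | 62.17 ; Alice | 75 ; Eve | 90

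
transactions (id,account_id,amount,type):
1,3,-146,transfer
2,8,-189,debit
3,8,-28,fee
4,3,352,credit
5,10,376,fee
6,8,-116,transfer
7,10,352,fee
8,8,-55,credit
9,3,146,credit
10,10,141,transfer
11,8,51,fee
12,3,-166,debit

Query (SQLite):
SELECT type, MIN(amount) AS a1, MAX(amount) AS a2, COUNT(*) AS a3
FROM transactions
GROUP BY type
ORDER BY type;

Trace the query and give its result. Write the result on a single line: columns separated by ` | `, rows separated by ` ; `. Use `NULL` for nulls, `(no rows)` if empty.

credit | -55 | 352 | 3 ; debit | -189 | -166 | 2 ; fee | -28 | 376 | 4 ; transfer | -146 | 141 | 3

Group transactions by type.
Per group compute: MIN(amount), MAX(amount), COUNT(*).
  credit: ids {4, 8, 9} → MIN(amount)=-55, MAX(amount)=352, COUNT(*)=3
  debit: ids {2, 12} → MIN(amount)=-189, MAX(amount)=-166, COUNT(*)=2
  fee: ids {3, 5, 7, 11} → MIN(amount)=-28, MAX(amount)=376, COUNT(*)=4
  transfer: ids {1, 6, 10} → MIN(amount)=-146, MAX(amount)=141, COUNT(*)=3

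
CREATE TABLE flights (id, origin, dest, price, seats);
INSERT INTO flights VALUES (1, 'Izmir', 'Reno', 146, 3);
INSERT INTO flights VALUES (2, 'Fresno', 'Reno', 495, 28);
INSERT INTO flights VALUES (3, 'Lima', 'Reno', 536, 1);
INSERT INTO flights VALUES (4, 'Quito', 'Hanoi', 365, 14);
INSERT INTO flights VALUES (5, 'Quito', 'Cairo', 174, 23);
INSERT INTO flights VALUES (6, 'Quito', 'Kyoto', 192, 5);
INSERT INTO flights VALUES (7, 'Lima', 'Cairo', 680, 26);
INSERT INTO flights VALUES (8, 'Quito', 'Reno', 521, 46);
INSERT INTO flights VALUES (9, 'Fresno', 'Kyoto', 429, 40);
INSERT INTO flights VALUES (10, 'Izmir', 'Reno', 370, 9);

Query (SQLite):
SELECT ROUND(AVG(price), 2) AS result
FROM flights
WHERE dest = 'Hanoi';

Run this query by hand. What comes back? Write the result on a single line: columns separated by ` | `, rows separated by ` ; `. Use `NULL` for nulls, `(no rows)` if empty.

Rows where dest='Hanoi' → price values: [365].
AVG = 365 / 1 (rounded to 2 dp).

365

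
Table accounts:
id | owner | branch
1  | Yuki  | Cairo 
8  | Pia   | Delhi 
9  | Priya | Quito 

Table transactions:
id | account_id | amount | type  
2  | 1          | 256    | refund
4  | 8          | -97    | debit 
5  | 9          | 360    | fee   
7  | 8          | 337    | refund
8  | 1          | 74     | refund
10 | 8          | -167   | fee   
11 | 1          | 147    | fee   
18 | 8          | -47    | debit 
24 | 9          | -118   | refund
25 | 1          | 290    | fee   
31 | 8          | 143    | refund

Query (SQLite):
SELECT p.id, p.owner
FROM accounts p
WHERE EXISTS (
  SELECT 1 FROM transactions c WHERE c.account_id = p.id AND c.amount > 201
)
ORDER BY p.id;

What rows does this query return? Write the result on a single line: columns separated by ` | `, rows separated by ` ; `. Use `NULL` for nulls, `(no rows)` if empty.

1 | Yuki ; 8 | Pia ; 9 | Priya

For each accounts row, check whether any transactions with matching account_id has amount > 201.
Keep rows where that is true.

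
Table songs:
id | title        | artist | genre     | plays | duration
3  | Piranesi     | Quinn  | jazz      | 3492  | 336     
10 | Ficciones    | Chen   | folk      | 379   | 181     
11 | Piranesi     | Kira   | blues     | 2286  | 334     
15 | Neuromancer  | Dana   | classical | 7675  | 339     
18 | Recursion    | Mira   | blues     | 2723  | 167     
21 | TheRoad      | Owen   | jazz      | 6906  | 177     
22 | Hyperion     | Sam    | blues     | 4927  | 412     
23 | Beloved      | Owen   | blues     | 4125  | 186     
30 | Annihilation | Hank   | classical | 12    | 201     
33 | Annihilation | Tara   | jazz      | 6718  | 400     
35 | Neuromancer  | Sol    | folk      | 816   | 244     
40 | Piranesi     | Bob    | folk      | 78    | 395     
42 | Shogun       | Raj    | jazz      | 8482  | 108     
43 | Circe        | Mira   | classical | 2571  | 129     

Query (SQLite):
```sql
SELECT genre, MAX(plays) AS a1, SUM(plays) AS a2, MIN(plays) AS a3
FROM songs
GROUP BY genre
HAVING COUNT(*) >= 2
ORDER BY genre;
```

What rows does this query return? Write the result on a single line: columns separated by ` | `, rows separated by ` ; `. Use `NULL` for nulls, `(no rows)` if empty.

blues | 4927 | 14061 | 2286 ; classical | 7675 | 10258 | 12 ; folk | 816 | 1273 | 78 ; jazz | 8482 | 25598 | 3492

Group songs by genre.
Per group compute: MAX(plays), SUM(plays), MIN(plays).
HAVING: drop groups with fewer than 2 rows.
  blues: ids {11, 18, 22, 23} → MAX(plays)=4927, SUM(plays)=14061, MIN(plays)=2286
  classical: ids {15, 30, 43} → MAX(plays)=7675, SUM(plays)=10258, MIN(plays)=12
  folk: ids {10, 35, 40} → MAX(plays)=816, SUM(plays)=1273, MIN(plays)=78
  jazz: ids {3, 21, 33, 42} → MAX(plays)=8482, SUM(plays)=25598, MIN(plays)=3492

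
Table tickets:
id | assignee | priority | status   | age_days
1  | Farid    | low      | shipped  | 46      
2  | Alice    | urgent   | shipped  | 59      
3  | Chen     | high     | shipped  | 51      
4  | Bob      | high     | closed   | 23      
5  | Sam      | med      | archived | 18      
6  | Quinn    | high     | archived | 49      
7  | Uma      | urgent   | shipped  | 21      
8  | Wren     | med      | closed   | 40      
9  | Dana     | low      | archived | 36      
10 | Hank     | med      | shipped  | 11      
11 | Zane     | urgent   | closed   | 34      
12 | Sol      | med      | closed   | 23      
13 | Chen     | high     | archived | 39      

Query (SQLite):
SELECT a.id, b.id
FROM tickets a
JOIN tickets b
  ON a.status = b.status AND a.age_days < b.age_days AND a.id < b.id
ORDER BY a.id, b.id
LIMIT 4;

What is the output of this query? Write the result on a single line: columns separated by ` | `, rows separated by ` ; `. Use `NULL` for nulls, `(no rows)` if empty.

Pairs (a,b) with same status, a.age_days < b.age_days, a.id < b.id.
status groups: archived:{5,6,9,13} closed:{4,8,11,12} shipped:{1,2,3,7,10}
Ordered by (a.id, b.id); first 4.

1 | 2 ; 1 | 3 ; 4 | 8 ; 4 | 11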